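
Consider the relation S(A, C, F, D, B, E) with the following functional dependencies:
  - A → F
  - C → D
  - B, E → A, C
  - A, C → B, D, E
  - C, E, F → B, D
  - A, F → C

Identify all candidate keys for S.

{A} is a candidate key since {A}⁺ = {A, B, C, D, E, F} covers every attribute.
{B, E} is a candidate key since {B, E}⁺ = {A, B, C, D, E, F} covers every attribute.
{C, E, F} is a candidate key since {C, E, F}⁺ = {A, B, C, D, E, F} covers every attribute.
These are minimal and exhaustive — every other superkey contains one of them.

{A}, {B, E}, {C, E, F}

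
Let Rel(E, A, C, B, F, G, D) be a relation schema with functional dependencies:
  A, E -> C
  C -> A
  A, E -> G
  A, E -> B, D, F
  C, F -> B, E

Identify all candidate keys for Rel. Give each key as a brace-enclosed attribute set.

{A, E}, {C, E}, {C, F}

Closure of {A, E} is {A, B, C, D, E, F, G}, the whole schema; {A, E} is a candidate key.
Closure of {C, E} is {A, B, C, D, E, F, G}, the whole schema; {C, E} is a candidate key.
Closure of {C, F} is {A, B, C, D, E, F, G}, the whole schema; {C, F} is a candidate key.
These are minimal and exhaustive — every other superkey contains one of them.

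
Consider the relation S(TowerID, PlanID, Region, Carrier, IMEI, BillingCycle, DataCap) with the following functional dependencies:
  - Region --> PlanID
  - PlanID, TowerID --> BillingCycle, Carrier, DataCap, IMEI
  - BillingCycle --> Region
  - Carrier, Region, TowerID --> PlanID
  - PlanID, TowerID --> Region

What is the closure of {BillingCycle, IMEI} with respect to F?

Start with {BillingCycle, IMEI}.
BillingCycle --> Region applies; add {Region} → now {BillingCycle, IMEI, Region}.
Region --> PlanID applies; add {PlanID} → now {BillingCycle, IMEI, PlanID, Region}.
No further FD applies.

{BillingCycle, IMEI, PlanID, Region}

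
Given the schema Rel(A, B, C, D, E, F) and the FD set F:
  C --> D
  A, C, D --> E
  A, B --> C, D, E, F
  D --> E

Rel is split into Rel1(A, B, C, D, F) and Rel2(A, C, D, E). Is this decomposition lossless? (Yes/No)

Common attributes: {A, C, D}; their closure is {A, C, D, E}.
Since Rel2 ⊆ {A, C, D, E}, the intersection is a superkey of Rel2; the decomposition is lossless.

Yes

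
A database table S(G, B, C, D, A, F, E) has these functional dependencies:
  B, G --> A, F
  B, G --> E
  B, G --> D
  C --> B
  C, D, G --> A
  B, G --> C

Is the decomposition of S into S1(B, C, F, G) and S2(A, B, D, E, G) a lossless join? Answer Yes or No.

S1 ∩ S2 = {B, G}; its closure under F is {A, B, C, D, E, F, G}.
S1 is contained in that closure, so S1 ∩ S2 --> S1 holds and the join is lossless.

Yes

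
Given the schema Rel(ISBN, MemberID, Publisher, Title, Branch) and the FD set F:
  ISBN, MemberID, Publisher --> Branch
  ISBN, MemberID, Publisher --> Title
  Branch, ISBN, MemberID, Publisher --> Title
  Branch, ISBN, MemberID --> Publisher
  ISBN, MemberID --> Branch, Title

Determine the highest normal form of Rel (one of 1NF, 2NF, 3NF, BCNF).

BCNF

Candidate key: {ISBN, MemberID}. Prime attributes: {ISBN, MemberID}.
Every FD has a superkey on the left, so the relation is in BCNF.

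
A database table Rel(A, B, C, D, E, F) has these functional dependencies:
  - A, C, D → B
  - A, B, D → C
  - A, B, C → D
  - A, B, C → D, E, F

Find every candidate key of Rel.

No FD produces {A}, so it must be in every candidate key.
{A, B, C}⁺ = {A, B, C, D, E, F} — all of the relation — so {A, B, C} is a candidate key.
{A, B, D}⁺ = {A, B, C, D, E, F} — all of the relation — so {A, B, D} is a candidate key.
{A, C, D}⁺ = {A, B, C, D, E, F} — all of the relation — so {A, C, D} is a candidate key.
Any other superkey properly contains one of these, so there are no further candidate keys.

{A, B, C}, {A, B, D}, {A, C, D}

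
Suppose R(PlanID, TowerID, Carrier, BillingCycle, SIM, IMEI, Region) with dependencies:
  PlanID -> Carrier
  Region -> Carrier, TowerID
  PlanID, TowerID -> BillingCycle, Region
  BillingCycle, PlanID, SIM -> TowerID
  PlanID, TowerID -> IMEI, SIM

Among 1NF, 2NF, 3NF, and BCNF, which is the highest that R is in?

1NF

Candidate keys: {BillingCycle, PlanID, SIM}, {PlanID, Region}, {PlanID, TowerID}. Prime attributes: {BillingCycle, PlanID, Region, SIM, TowerID}.
PlanID -> Carrier: {PlanID}⁺ = {Carrier, PlanID}, which is not all of the attributes, so the left side is not a superkey — BCNF is violated.
PlanID -> Carrier has non-prime {Carrier} on the right and a non-superkey on the left, so 3NF fails.
Since {PlanID} ⊂ {PlanID, Region} and {PlanID}⁺ ⊇ {Carrier} with {Carrier} non-prime, there is a partial dependency; 2NF fails.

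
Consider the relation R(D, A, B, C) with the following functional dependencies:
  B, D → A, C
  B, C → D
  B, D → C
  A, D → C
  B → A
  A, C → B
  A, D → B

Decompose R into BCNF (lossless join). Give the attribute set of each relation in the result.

Candidate keys of the original relation: {A, C}, {A, D}, {B, C}, {B, D}.
In {A, B, C, D}, {B} is not a superkey ({B}⁺ restricted to this set is {A, B}), so split on B → A into {A, B} and {B, C, D}.
{A, B}: every determinant is a superkey — BCNF.
{B, C, D}: every determinant is a superkey — BCNF.

{A, B}; {B, C, D}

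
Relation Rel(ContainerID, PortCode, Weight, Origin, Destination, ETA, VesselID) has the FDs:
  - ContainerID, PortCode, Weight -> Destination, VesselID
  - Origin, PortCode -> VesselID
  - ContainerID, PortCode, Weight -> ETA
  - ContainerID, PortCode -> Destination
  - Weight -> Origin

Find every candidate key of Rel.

{ContainerID, PortCode, Weight}

{ContainerID, PortCode, Weight} never appear on the right of any FD, so every key must include all of them.
{ContainerID, PortCode, Weight} is a candidate key since {ContainerID, PortCode, Weight}⁺ = {ContainerID, Destination, ETA, Origin, PortCode, VesselID, Weight} covers every attribute.
Every other attribute set either contains this one or has a smaller closure.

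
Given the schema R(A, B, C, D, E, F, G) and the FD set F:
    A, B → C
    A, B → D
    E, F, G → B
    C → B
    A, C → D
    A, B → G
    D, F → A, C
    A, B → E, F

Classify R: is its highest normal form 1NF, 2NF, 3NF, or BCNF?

Candidate keys: {A, B}, {A, C}, {A, E, F, G}, {D, F}. Prime attributes: {A, B, C, D, E, F, G}.
E, F, G → B: {E, F, G}⁺ = {B, E, F, G}, which is not all of the attributes, so the left side is not a superkey — BCNF is violated.
Since {B} ⊆ prime attributes and every other non-superkey FD also has a prime right side, the schema is in 3NF.

3NF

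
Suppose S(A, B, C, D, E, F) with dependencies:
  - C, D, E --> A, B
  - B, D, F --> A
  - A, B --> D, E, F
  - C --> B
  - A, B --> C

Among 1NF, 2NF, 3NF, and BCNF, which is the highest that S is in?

3NF

Candidate keys: {A, B}, {A, C}, {B, D, F}, {C, D, E}, {C, D, F}. Prime attributes: {A, B, C, D, E, F}.
C --> B breaks BCNF: {C}⁺ = {B, C}, so {C} is not a superkey.
But every attribute on its right side ({B}) is prime, and the same holds for every other non-superkey FD, so 3NF still holds.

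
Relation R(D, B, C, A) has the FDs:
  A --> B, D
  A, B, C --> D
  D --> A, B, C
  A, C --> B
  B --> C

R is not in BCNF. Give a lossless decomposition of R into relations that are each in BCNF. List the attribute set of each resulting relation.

{A, B, D}; {B, C}

Candidate keys of the original relation: {A}, {D}.
{A, B, C, D}: {B} determines {B, C} here but is not a superkey — split on B --> C, giving {B, C} and {A, B, D}.
{B, C}: every determinant is a superkey — BCNF.
{A, B, D}: every determinant is a superkey — BCNF.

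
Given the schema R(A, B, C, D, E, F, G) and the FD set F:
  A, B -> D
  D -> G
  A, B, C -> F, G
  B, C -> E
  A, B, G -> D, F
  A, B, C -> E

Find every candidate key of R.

{A, B, C}

Attributes never on any right-hand side: {A, B, C} — every candidate key must contain all of them.
{A, B, C} is a candidate key since {A, B, C}⁺ = {A, B, C, D, E, F, G} covers every attribute.
Every other attribute set either contains this one or has a smaller closure.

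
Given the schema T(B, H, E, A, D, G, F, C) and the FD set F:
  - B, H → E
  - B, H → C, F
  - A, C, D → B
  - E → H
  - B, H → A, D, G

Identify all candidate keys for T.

Closure of {B, E} is {A, B, C, D, E, F, G, H}, the whole schema; {B, E} is a candidate key.
Closure of {B, H} is {A, B, C, D, E, F, G, H}, the whole schema; {B, H} is a candidate key.
Closure of {A, C, D, E} is {A, B, C, D, E, F, G, H}, the whole schema; {A, C, D, E} is a candidate key.
Closure of {A, C, D, H} is {A, B, C, D, E, F, G, H}, the whole schema; {A, C, D, H} is a candidate key.
No proper subset of any of these is a key, and no other minimal superkey exists.

{A, C, D, E}, {A, C, D, H}, {B, E}, {B, H}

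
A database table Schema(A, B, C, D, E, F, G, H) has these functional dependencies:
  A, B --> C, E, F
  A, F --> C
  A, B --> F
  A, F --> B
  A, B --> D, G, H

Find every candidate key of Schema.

Attributes never on any right-hand side: {A} — every candidate key must contain it.
{A, B} is a candidate key since {A, B}⁺ = {A, B, C, D, E, F, G, H} covers every attribute.
{A, F} is a candidate key since {A, F}⁺ = {A, B, C, D, E, F, G, H} covers every attribute.
These are minimal and exhaustive — every other superkey contains one of them.

{A, B}, {A, F}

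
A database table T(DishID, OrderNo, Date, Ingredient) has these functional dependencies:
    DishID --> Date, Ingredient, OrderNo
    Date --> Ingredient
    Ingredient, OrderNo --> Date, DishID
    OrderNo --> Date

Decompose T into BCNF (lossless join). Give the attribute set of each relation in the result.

{Date, DishID, OrderNo}; {Date, Ingredient}

Candidate keys of the original relation: {DishID}, {OrderNo}.
{Date, DishID, Ingredient, OrderNo}: {Date} determines {Date, Ingredient} here but is not a superkey — split on Date --> Ingredient, giving {Date, Ingredient} and {Date, DishID, OrderNo}.
{Date, Ingredient} has no BCNF violation.
{Date, DishID, OrderNo} has no BCNF violation.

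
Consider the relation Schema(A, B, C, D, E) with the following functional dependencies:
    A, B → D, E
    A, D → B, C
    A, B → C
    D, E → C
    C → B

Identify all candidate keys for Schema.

No FD produces {A}, so it must be in every candidate key.
{A, B}⁺ = {A, B, C, D, E}, which is every attribute, so {A, B} is a candidate key.
{A, C}⁺ = {A, B, C, D, E}, which is every attribute, so {A, C} is a candidate key.
{A, D}⁺ = {A, B, C, D, E}, which is every attribute, so {A, D} is a candidate key.
Any other superkey properly contains one of these, so there are no further candidate keys.

{A, B}, {A, C}, {A, D}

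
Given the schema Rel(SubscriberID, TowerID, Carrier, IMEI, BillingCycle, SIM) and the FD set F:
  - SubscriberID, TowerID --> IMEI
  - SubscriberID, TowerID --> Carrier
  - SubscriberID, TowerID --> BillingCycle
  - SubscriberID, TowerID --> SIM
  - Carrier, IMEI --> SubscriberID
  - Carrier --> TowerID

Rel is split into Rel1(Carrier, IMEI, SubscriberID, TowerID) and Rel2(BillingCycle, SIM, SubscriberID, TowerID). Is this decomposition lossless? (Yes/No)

Rel1 ∩ Rel2 = {SubscriberID, TowerID}; its closure under F is {BillingCycle, Carrier, IMEI, SIM, SubscriberID, TowerID}.
Rel1 is contained in that closure, so Rel1 ∩ Rel2 --> Rel1 holds and the join is lossless.

Yes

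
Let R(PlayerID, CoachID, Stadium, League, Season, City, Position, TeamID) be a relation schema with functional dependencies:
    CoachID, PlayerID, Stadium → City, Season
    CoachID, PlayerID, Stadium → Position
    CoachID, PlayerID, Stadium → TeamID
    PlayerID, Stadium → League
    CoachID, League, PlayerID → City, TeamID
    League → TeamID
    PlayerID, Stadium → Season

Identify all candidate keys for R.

{CoachID, PlayerID, Stadium}

Attributes never on any right-hand side: {CoachID, PlayerID, Stadium} — every candidate key must contain all of them.
{CoachID, PlayerID, Stadium}⁺ = {City, CoachID, League, PlayerID, Position, Season, Stadium, TeamID} — all of the relation — so {CoachID, PlayerID, Stadium} is a candidate key.
No other minimal set has full closure, so this is the only candidate key.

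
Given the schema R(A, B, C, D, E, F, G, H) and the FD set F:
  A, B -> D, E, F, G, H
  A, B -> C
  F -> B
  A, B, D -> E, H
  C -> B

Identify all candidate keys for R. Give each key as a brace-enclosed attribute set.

{A, B}, {A, C}, {A, F}

Attributes never on any right-hand side: {A} — every candidate key must contain it.
{A, B}⁺ = {A, B, C, D, E, F, G, H} — all of the relation — so {A, B} is a candidate key.
{A, C}⁺ = {A, B, C, D, E, F, G, H} — all of the relation — so {A, C} is a candidate key.
{A, F}⁺ = {A, B, C, D, E, F, G, H} — all of the relation — so {A, F} is a candidate key.
No proper subset of any of these is a key, and no other minimal superkey exists.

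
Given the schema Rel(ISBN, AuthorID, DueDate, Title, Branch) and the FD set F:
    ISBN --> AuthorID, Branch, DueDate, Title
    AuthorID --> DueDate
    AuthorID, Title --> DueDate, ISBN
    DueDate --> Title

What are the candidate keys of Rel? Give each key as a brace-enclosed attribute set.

{AuthorID}, {ISBN}

Closure of {AuthorID} is {AuthorID, Branch, DueDate, ISBN, Title}, the whole schema; {AuthorID} is a candidate key.
Closure of {ISBN} is {AuthorID, Branch, DueDate, ISBN, Title}, the whole schema; {ISBN} is a candidate key.
No proper subset of any of these is a key, and no other minimal superkey exists.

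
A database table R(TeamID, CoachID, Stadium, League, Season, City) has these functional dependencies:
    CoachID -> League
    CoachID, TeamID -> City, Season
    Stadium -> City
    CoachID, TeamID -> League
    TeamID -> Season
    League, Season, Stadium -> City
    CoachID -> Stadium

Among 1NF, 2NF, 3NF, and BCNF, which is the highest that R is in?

Candidate key: {CoachID, TeamID}. Prime attributes: {CoachID, TeamID}.
For CoachID -> League we have {CoachID}⁺ = {City, CoachID, League, Stadium}; {CoachID} is not a superkey, so BCNF fails.
CoachID -> League has non-prime {League} on the right and a non-superkey on the left, so 3NF fails.
Since {CoachID} ⊂ {CoachID, TeamID} and {CoachID}⁺ ⊇ {City, League, Stadium} with {City, League, Stadium} non-prime, there is a partial dependency; 2NF fails.

1NF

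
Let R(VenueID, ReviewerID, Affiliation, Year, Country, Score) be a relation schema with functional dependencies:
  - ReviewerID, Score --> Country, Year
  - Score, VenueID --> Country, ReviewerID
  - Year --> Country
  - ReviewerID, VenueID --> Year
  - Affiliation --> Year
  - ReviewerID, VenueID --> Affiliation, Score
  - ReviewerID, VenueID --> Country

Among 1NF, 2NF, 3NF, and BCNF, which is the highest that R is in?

Candidate keys: {ReviewerID, VenueID}, {Score, VenueID}. Prime attributes: {ReviewerID, Score, VenueID}.
ReviewerID, Score --> Country, Year: {ReviewerID, Score}⁺ = {Country, ReviewerID, Score, Year}, which is not all of the attributes, so the left side is not a superkey — BCNF is violated.
Because {Country, Year} are non-prime and the left side of ReviewerID, Score --> Country, Year is not a superkey, the relation is not in 3NF.
No non-prime attribute depends on a proper subset of any candidate key, so 2NF holds.

2NF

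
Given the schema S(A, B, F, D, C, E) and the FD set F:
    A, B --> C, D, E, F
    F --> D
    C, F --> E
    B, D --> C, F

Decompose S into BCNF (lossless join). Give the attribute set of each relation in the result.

{A, B, F}; {B, C, F}; {C, E, F}; {D, F}

Candidate key of the original relation: {A, B}.
Within {A, B, C, D, E, F}: {F}⁺ ∩ {A, B, C, D, E, F} = {D, F}, not the whole set, so F --> D violates BCNF; decompose into {D, F} and {A, B, C, E, F}.
{D, F} is in BCNF.
Within {A, B, C, E, F}: {C, F}⁺ ∩ {A, B, C, E, F} = {C, E, F}, not the whole set, so C, F --> E violates BCNF; decompose into {C, E, F} and {A, B, C, F}.
{C, E, F} is in BCNF.
Within {A, B, C, F}: {B, F}⁺ ∩ {A, B, C, F} = {B, C, F}, not the whole set, so B, F --> C violates BCNF; decompose into {B, C, F} and {A, B, F}.
{B, C, F} is in BCNF.
{A, B, F} is in BCNF.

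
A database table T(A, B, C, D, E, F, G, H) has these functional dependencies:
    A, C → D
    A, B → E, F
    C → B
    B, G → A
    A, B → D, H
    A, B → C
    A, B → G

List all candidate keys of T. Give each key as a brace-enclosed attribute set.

{A, B}, {A, C}, {B, G}, {C, G}

{A, B}⁺ = {A, B, C, D, E, F, G, H}, which is every attribute, so {A, B} is a candidate key.
{A, C}⁺ = {A, B, C, D, E, F, G, H}, which is every attribute, so {A, C} is a candidate key.
{B, G}⁺ = {A, B, C, D, E, F, G, H}, which is every attribute, so {B, G} is a candidate key.
{C, G}⁺ = {A, B, C, D, E, F, G, H}, which is every attribute, so {C, G} is a candidate key.
No proper subset of any of these is a key, and no other minimal superkey exists.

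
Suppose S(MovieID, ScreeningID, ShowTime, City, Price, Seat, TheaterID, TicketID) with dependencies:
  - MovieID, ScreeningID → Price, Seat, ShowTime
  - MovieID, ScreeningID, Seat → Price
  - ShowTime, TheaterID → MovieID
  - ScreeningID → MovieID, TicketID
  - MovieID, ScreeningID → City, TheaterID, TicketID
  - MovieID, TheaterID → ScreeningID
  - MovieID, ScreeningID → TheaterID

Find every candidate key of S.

{MovieID, TheaterID}, {ScreeningID}, {ShowTime, TheaterID}

{ScreeningID}⁺ = {City, MovieID, Price, ScreeningID, Seat, ShowTime, TheaterID, TicketID} — all of the relation — so {ScreeningID} is a candidate key.
{MovieID, TheaterID}⁺ = {City, MovieID, Price, ScreeningID, Seat, ShowTime, TheaterID, TicketID} — all of the relation — so {MovieID, TheaterID} is a candidate key.
{ShowTime, TheaterID}⁺ = {City, MovieID, Price, ScreeningID, Seat, ShowTime, TheaterID, TicketID} — all of the relation — so {ShowTime, TheaterID} is a candidate key.
These are minimal and exhaustive — every other superkey contains one of them.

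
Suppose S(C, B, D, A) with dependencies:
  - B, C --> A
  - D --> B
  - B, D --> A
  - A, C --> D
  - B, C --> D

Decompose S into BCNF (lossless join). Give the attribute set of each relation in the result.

{A, B, D}; {C, D}

Candidate keys of the original relation: {A, C}, {B, C}, {C, D}.
Within {A, B, C, D}: {D}⁺ ∩ {A, B, C, D} = {A, B, D}, not the whole set, so D --> A, B violates BCNF; decompose into {A, B, D} and {C, D}.
{A, B, D} has no BCNF violation.
{C, D} has no BCNF violation.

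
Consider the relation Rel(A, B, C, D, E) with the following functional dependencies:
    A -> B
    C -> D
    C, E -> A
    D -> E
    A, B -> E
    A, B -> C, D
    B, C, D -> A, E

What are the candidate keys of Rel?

{A}⁺ = {A, B, C, D, E}, which is every attribute, so {A} is a candidate key.
{C}⁺ = {A, B, C, D, E}, which is every attribute, so {C} is a candidate key.
Any other superkey properly contains one of these, so there are no further candidate keys.

{A}, {C}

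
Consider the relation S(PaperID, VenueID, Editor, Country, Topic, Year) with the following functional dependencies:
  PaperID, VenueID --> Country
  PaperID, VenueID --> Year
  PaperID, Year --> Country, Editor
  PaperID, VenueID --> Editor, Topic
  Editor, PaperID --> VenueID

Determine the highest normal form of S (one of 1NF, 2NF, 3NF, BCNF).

Candidate keys: {Editor, PaperID}, {PaperID, VenueID}, {PaperID, Year}. Prime attributes: {Editor, PaperID, VenueID, Year}.
Each dependency's left side is a superkey — BCNF holds.

BCNF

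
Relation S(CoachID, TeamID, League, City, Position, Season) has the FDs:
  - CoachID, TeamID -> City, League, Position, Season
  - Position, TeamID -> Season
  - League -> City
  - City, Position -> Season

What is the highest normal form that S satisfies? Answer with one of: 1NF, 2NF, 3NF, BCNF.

2NF

Candidate key: {CoachID, TeamID}. Prime attributes: {CoachID, TeamID}.
For Position, TeamID -> Season we have {Position, TeamID}⁺ = {Position, Season, TeamID}; {Position, TeamID} is not a superkey, so BCNF fails.
Position, TeamID -> Season determines the non-prime attribute {Season} from a non-superkey — 3NF is violated.
No proper subset of a key has a non-prime attribute in its closure, so there is no partial dependency; 2NF holds.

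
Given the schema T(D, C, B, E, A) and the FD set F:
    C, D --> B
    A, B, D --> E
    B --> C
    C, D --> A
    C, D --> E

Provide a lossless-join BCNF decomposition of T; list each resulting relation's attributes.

{A, B, D, E}; {B, C}

Candidate keys of the original relation: {B, D}, {C, D}.
In {A, B, C, D, E}, {B} is not a superkey ({B}⁺ restricted to this set is {B, C}), so split on B --> C into {B, C} and {A, B, D, E}.
{B, C} has no BCNF violation.
{A, B, D, E} has no BCNF violation.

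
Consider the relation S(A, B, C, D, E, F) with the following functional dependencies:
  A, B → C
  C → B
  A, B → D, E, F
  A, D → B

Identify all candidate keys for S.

{A, B}, {A, C}, {A, D}

{A} never appears on the right of any FD, so every key must include it.
{A, B} is a candidate key since {A, B}⁺ = {A, B, C, D, E, F} covers every attribute.
{A, C} is a candidate key since {A, C}⁺ = {A, B, C, D, E, F} covers every attribute.
{A, D} is a candidate key since {A, D}⁺ = {A, B, C, D, E, F} covers every attribute.
No proper subset of any of these is a key, and no other minimal superkey exists.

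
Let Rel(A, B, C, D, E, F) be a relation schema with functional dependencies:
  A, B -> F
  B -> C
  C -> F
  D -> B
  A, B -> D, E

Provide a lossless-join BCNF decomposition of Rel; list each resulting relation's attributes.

Candidate keys of the original relation: {A, B}, {A, D}.
{A, B, C, D, E, F}: {B} determines {B, C, F} here but is not a superkey — split on B -> C, F, giving {B, C, F} and {A, B, D, E}.
{B, C, F}: {C} determines {C, F} here but is not a superkey — split on C -> F, giving {C, F} and {B, C}.
{C, F}: every determinant is a superkey — BCNF.
{B, C}: every determinant is a superkey — BCNF.
{A, B, D, E}: {D} determines {B, D} here but is not a superkey — split on D -> B, giving {B, D} and {A, D, E}.
{B, D}: every determinant is a superkey — BCNF.
{A, D, E}: every determinant is a superkey — BCNF.

{A, D, E}; {B, C}; {B, D}; {C, F}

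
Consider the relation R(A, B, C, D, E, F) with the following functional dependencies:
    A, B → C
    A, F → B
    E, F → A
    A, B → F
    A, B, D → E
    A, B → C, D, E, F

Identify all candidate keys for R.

{A, B}⁺ = {A, B, C, D, E, F}, which is every attribute, so {A, B} is a candidate key.
{A, F}⁺ = {A, B, C, D, E, F}, which is every attribute, so {A, F} is a candidate key.
{E, F}⁺ = {A, B, C, D, E, F}, which is every attribute, so {E, F} is a candidate key.
Any other superkey properly contains one of these, so there are no further candidate keys.

{A, B}, {A, F}, {E, F}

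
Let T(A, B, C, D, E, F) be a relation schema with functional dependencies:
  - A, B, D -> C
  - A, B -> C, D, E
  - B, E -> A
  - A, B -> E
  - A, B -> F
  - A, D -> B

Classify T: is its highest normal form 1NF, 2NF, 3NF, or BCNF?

BCNF

Candidate keys: {A, B}, {A, D}, {B, E}. Prime attributes: {A, B, D, E}.
Each dependency's left side is a superkey — BCNF holds.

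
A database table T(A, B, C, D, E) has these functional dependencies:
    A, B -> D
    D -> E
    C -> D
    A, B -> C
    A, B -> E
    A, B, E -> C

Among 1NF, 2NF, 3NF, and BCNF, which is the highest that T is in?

2NF

Candidate key: {A, B}. Prime attributes: {A, B}.
D -> E breaks BCNF: {D}⁺ = {D, E}, so {D} is not a superkey.
Because {E} is non-prime and the left side of D -> E is not a superkey, the relation is not in 3NF.
Checking every proper subset of each key, none determines a non-prime attribute — 2NF is satisfied.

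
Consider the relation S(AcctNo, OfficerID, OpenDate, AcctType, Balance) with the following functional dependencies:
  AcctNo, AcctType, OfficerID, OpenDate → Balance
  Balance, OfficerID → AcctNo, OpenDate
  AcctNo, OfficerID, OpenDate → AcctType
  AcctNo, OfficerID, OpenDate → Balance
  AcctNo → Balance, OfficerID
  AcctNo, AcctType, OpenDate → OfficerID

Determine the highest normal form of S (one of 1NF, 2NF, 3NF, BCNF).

Candidate keys: {AcctNo}, {Balance, OfficerID}. Prime attributes: {AcctNo, Balance, OfficerID}.
Each dependency's left side is a superkey — BCNF holds.

BCNF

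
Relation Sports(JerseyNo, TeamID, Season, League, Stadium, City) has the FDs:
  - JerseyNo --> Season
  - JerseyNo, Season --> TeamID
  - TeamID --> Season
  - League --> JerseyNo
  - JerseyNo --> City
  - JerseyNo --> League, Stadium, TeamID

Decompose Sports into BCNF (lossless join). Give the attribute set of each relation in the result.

{City, JerseyNo, League, Stadium, TeamID}; {Season, TeamID}

Candidate keys of the original relation: {JerseyNo}, {League}.
{City, JerseyNo, League, Season, Stadium, TeamID}: {TeamID} determines {Season, TeamID} here but is not a superkey — split on TeamID --> Season, giving {Season, TeamID} and {City, JerseyNo, League, Stadium, TeamID}.
{Season, TeamID}: every determinant is a superkey — BCNF.
{City, JerseyNo, League, Stadium, TeamID}: every determinant is a superkey — BCNF.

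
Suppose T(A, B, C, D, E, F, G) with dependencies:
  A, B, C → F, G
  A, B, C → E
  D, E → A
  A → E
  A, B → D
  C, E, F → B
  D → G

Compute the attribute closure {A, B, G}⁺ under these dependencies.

Start with {A, B, G}.
A → E applies; add {E} → now {A, B, E, G}.
A, B → D applies; add {D} → now {A, B, D, E, G}.
No further FD applies.

{A, B, D, E, G}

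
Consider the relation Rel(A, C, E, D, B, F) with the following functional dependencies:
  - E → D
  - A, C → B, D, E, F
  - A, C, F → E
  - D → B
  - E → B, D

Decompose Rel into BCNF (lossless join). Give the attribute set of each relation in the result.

Candidate key of the original relation: {A, C}.
In {A, B, C, D, E, F}, {E} is not a superkey ({E}⁺ restricted to this set is {B, D, E}), so split on E → B, D into {B, D, E} and {A, C, E, F}.
In {B, D, E}, {D} is not a superkey ({D}⁺ restricted to this set is {B, D}), so split on D → B into {B, D} and {D, E}.
{B, D} has no BCNF violation.
{D, E} has no BCNF violation.
{A, C, E, F} has no BCNF violation.

{A, C, E, F}; {B, D}; {D, E}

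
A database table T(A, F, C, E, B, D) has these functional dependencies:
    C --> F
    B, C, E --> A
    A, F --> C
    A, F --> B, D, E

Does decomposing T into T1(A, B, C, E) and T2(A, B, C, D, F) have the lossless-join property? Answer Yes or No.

T1 ∩ T2 = {A, B, C}; its closure under F is {A, B, C, D, E, F}.
T1 is contained in that closure, so T1 ∩ T2 --> T1 holds and the join is lossless.

Yes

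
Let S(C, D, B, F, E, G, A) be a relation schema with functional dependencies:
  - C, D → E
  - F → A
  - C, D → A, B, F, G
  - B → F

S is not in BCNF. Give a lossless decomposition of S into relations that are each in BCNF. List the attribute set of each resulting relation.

Candidate key of the original relation: {C, D}.
In {A, B, C, D, E, F, G}, {F} is not a superkey ({F}⁺ restricted to this set is {A, F}), so split on F → A into {A, F} and {B, C, D, E, F, G}.
{A, F} has no BCNF violation.
In {B, C, D, E, F, G}, {B} is not a superkey ({B}⁺ restricted to this set is {B, F}), so split on B → F into {B, F} and {B, C, D, E, G}.
{B, F} has no BCNF violation.
{B, C, D, E, G} has no BCNF violation.

{A, F}; {B, C, D, E, G}; {B, F}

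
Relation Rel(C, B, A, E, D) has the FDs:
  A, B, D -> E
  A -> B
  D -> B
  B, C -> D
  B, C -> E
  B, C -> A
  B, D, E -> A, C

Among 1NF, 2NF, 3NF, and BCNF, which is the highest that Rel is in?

Candidate keys: {A, C}, {A, D}, {B, C}, {C, D}, {D, E}. Prime attributes: {A, B, C, D, E}.
A -> B: {A}⁺ = {A, B}, which is not all of the attributes, so the left side is not a superkey — BCNF is violated.
Since {B} ⊆ prime attributes and every other non-superkey FD also has a prime right side, the schema is in 3NF.

3NF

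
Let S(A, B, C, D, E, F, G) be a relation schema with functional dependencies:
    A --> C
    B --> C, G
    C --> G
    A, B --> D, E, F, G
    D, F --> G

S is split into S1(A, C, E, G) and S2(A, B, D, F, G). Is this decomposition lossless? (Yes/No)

S1 ∩ S2 = {A, G}; its closure under F is {A, C, G}.
S1 ⊄ {A, C, G} and S2 ⊄ {A, C, G}, so the split is lossy.

No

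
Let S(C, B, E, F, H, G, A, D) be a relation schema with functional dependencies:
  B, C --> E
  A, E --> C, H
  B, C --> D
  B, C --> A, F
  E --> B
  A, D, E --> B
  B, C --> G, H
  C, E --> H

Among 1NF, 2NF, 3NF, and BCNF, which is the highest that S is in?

Candidate keys: {A, E}, {B, C}, {C, E}. Prime attributes: {A, B, C, E}.
E --> B breaks BCNF: {E}⁺ = {B, E}, so {E} is not a superkey.
Since {B} ⊆ prime attributes and every other non-superkey FD also has a prime right side, the schema is in 3NF.

3NF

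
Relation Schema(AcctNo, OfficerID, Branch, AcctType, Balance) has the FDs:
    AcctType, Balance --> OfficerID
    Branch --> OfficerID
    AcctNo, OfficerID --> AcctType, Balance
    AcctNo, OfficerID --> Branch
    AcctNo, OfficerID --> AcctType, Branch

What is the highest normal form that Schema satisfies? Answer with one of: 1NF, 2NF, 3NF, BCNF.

Candidate keys: {AcctNo, AcctType, Balance}, {AcctNo, Branch}, {AcctNo, OfficerID}. Prime attributes: {AcctNo, AcctType, Balance, Branch, OfficerID}.
For AcctType, Balance --> OfficerID we have {AcctType, Balance}⁺ = {AcctType, Balance, OfficerID}; {AcctType, Balance} is not a superkey, so BCNF fails.
But every attribute on its right side ({OfficerID}) is prime, and the same holds for every other non-superkey FD, so 3NF still holds.

3NF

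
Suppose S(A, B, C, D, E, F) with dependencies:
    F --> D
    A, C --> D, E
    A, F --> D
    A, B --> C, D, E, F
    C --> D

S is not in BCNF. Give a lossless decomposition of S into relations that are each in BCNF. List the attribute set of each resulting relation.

Candidate key of the original relation: {A, B}.
Within {A, B, C, D, E, F}: {F}⁺ ∩ {A, B, C, D, E, F} = {D, F}, not the whole set, so F --> D violates BCNF; decompose into {D, F} and {A, B, C, E, F}.
{D, F} has no BCNF violation.
Within {A, B, C, E, F}: {A, C}⁺ ∩ {A, B, C, E, F} = {A, C, E}, not the whole set, so A, C --> E violates BCNF; decompose into {A, C, E} and {A, B, C, F}.
{A, C, E} has no BCNF violation.
{A, B, C, F} has no BCNF violation.

{A, B, C, F}; {A, C, E}; {D, F}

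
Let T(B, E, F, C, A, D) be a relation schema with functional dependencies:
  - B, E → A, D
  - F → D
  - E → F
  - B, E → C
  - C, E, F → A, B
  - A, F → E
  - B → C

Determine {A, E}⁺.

{A, D, E, F}

Start with {A, E}.
E → F applies; add {F} → now {A, E, F}.
F → D applies; add {D} → now {A, D, E, F}.
No further FD applies.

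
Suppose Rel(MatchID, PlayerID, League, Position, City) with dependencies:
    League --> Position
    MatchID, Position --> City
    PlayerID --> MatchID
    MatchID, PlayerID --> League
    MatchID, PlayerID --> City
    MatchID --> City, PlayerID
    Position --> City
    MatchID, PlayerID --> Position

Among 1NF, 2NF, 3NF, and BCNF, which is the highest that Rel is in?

2NF

Candidate keys: {MatchID}, {PlayerID}. Prime attributes: {MatchID, PlayerID}.
League --> Position breaks BCNF: {League}⁺ = {City, League, Position}, so {League} is not a superkey.
League --> Position has non-prime {Position} on the right and a non-superkey on the left, so 3NF fails.
With only single-attribute keys there can be no partial dependency, so 2NF holds.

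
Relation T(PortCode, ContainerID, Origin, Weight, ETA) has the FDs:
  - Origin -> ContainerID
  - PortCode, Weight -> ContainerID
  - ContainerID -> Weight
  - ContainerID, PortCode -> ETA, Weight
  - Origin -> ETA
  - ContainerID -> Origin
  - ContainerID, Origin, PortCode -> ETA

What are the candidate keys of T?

{ContainerID, PortCode}, {Origin, PortCode}, {PortCode, Weight}

No FD produces {PortCode}, so it must be in every candidate key.
{ContainerID, PortCode}⁺ = {ContainerID, ETA, Origin, PortCode, Weight} — all of the relation — so {ContainerID, PortCode} is a candidate key.
{Origin, PortCode}⁺ = {ContainerID, ETA, Origin, PortCode, Weight} — all of the relation — so {Origin, PortCode} is a candidate key.
{PortCode, Weight}⁺ = {ContainerID, ETA, Origin, PortCode, Weight} — all of the relation — so {PortCode, Weight} is a candidate key.
No proper subset of any of these is a key, and no other minimal superkey exists.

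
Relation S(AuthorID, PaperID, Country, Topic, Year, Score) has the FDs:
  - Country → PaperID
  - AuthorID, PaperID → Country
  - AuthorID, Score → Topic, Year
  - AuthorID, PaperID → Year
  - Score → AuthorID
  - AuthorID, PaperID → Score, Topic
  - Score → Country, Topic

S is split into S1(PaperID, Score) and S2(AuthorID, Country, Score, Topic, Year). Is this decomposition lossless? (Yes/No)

Common attributes: {Score}; their closure is {AuthorID, Country, PaperID, Score, Topic, Year}.
Since S1 ⊆ {AuthorID, Country, PaperID, Score, Topic, Year}, the intersection is a superkey of S1; the decomposition is lossless.

Yes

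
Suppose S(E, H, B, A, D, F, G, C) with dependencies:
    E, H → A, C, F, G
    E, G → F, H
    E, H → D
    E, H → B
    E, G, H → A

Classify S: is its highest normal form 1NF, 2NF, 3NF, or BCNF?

BCNF

Candidate keys: {E, G}, {E, H}. Prime attributes: {E, G, H}.
The left-hand side of every FD is a superkey, so BCNF is satisfied.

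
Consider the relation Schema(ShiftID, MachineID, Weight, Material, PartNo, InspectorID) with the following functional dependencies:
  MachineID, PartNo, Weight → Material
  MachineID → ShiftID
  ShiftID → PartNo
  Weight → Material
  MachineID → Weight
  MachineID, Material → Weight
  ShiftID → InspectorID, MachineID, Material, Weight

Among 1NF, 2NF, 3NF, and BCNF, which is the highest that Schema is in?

2NF

Candidate keys: {MachineID}, {ShiftID}. Prime attributes: {MachineID, ShiftID}.
Weight → Material: {Weight}⁺ = {Material, Weight}, which is not all of the attributes, so the left side is not a superkey — BCNF is violated.
Weight → Material has non-prime {Material} on the right and a non-superkey on the left, so 3NF fails.
All keys have size 1, which rules out partial dependencies — 2NF is satisfied.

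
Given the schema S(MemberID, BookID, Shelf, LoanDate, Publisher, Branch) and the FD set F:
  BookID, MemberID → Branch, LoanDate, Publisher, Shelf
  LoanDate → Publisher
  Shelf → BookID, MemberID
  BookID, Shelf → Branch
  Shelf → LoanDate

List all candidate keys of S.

{Shelf}⁺ = {BookID, Branch, LoanDate, MemberID, Publisher, Shelf} — all of the relation — so {Shelf} is a candidate key.
{BookID, MemberID}⁺ = {BookID, Branch, LoanDate, MemberID, Publisher, Shelf} — all of the relation — so {BookID, MemberID} is a candidate key.
These are minimal and exhaustive — every other superkey contains one of them.

{BookID, MemberID}, {Shelf}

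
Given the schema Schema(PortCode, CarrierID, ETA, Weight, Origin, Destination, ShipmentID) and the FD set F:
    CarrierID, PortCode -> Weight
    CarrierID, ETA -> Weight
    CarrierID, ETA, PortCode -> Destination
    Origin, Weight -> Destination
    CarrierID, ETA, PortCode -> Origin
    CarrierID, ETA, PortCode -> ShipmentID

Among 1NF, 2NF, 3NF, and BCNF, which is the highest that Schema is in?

Candidate key: {CarrierID, ETA, PortCode}. Prime attributes: {CarrierID, ETA, PortCode}.
CarrierID, PortCode -> Weight: {CarrierID, PortCode}⁺ = {CarrierID, PortCode, Weight}, which is not all of the attributes, so the left side is not a superkey — BCNF is violated.
CarrierID, PortCode -> Weight has non-prime {Weight} on the right and a non-superkey on the left, so 3NF fails.
{CarrierID, ETA} is a proper subset of the key {CarrierID, ETA, PortCode}, and {CarrierID, ETA}⁺ contains the non-prime attribute {Weight} — a partial dependency, so 2NF is violated.

1NF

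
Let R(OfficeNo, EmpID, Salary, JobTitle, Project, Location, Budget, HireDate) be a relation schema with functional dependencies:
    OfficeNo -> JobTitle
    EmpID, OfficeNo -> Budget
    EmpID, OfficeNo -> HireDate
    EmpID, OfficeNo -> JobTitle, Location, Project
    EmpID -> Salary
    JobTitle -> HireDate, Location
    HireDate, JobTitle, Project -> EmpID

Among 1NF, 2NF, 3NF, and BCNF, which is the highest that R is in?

Candidate keys: {EmpID, OfficeNo}, {OfficeNo, Project}. Prime attributes: {EmpID, OfficeNo, Project}.
For OfficeNo -> JobTitle we have {OfficeNo}⁺ = {HireDate, JobTitle, Location, OfficeNo}; {OfficeNo} is not a superkey, so BCNF fails.
OfficeNo -> JobTitle determines the non-prime attribute {JobTitle} from a non-superkey — 3NF is violated.
Since {EmpID} ⊂ {EmpID, OfficeNo} and {EmpID}⁺ ⊇ {Salary} with {Salary} non-prime, there is a partial dependency; 2NF fails.

1NF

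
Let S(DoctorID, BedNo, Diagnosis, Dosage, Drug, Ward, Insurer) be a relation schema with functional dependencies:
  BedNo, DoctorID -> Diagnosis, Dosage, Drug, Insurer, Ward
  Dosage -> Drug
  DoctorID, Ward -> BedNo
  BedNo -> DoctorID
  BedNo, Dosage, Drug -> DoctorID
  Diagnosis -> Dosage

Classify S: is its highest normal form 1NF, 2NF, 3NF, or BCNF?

2NF

Candidate keys: {BedNo}, {DoctorID, Ward}. Prime attributes: {BedNo, DoctorID, Ward}.
For Dosage -> Drug we have {Dosage}⁺ = {Dosage, Drug}; {Dosage} is not a superkey, so BCNF fails.
Dosage -> Drug has non-prime {Drug} on the right and a non-superkey on the left, so 3NF fails.
Checking every proper subset of each key, none determines a non-prime attribute — 2NF is satisfied.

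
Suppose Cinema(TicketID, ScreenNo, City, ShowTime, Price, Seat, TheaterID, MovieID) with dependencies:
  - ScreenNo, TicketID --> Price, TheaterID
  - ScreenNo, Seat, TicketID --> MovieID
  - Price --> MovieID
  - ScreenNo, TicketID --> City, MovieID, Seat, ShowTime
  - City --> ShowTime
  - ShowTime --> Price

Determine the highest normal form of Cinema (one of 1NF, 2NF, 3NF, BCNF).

2NF

Candidate key: {ScreenNo, TicketID}. Prime attributes: {ScreenNo, TicketID}.
Price --> MovieID breaks BCNF: {Price}⁺ = {MovieID, Price}, so {Price} is not a superkey.
Because {MovieID} is non-prime and the left side of Price --> MovieID is not a superkey, the relation is not in 3NF.
Checking every proper subset of each key, none determines a non-prime attribute — 2NF is satisfied.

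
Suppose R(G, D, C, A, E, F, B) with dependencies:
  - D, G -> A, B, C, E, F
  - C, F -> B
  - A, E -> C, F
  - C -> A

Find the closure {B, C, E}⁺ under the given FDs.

{A, B, C, E, F}

Start with {B, C, E}.
C -> A applies; add {A} → now {A, B, C, E}.
A, E -> C, F applies; add {F} → now {A, B, C, E, F}.
No further FD applies.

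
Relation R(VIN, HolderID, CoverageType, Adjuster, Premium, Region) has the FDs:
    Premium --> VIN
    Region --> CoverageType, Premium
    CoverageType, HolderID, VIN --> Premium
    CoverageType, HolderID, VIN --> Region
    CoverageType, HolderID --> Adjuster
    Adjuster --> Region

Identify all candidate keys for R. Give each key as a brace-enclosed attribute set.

No FD produces {HolderID}, so it must be in every candidate key.
Closure of {Adjuster, HolderID} is {Adjuster, CoverageType, HolderID, Premium, Region, VIN}, the whole schema; {Adjuster, HolderID} is a candidate key.
Closure of {CoverageType, HolderID} is {Adjuster, CoverageType, HolderID, Premium, Region, VIN}, the whole schema; {CoverageType, HolderID} is a candidate key.
Closure of {HolderID, Region} is {Adjuster, CoverageType, HolderID, Premium, Region, VIN}, the whole schema; {HolderID, Region} is a candidate key.
These are minimal and exhaustive — every other superkey contains one of them.

{Adjuster, HolderID}, {CoverageType, HolderID}, {HolderID, Region}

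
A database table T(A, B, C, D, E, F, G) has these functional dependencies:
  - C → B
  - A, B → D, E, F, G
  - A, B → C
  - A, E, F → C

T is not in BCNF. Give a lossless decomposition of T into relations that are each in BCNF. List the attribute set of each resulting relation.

Candidate keys of the original relation: {A, B}, {A, C}, {A, E, F}.
Within {A, B, C, D, E, F, G}: {C}⁺ ∩ {A, B, C, D, E, F, G} = {B, C}, not the whole set, so C → B violates BCNF; decompose into {B, C} and {A, C, D, E, F, G}.
{B, C}: every determinant is a superkey — BCNF.
{A, C, D, E, F, G}: every determinant is a superkey — BCNF.

{A, C, D, E, F, G}; {B, C}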